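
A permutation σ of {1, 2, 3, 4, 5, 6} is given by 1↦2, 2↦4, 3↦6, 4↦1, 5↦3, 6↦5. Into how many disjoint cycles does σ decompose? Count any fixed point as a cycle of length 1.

Cycle decomposition: (1 2 4) (3 6 5).
2 cycles.

2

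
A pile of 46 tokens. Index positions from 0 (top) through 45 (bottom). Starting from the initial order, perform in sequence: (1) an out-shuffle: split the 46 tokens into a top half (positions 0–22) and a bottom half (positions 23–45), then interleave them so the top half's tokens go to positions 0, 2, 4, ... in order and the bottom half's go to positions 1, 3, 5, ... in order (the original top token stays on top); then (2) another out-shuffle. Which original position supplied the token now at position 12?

3

Undo the operations in reverse order, starting from position 12:
  undo op 2 (out-shuffle, from top half): 12 ← 6
  undo op 1 (out-shuffle, from top half): 6 ← 3
So the token at position 12 came from original position 3.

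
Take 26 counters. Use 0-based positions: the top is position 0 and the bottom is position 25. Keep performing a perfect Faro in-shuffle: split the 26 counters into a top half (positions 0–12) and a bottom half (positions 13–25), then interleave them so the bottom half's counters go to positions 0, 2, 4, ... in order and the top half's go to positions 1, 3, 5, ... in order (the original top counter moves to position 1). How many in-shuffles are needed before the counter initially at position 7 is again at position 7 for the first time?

18

Follow position 7 under repeated in-shuffles:
7 → 15 → 4 → 9 → 19 → 12 → 25 → 24 → 22 → 18 → 10 → 21 → 16 → 6 → 13 → 0 → 1 → 3 → 7
It first returns after 18 in-shuffles.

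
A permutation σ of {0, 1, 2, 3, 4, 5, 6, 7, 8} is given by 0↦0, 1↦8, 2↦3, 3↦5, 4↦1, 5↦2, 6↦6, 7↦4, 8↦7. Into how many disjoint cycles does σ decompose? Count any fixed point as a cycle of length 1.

Cycle decomposition: (0) (1 8 7 4) (2 3 5) (6).
4 cycles.

4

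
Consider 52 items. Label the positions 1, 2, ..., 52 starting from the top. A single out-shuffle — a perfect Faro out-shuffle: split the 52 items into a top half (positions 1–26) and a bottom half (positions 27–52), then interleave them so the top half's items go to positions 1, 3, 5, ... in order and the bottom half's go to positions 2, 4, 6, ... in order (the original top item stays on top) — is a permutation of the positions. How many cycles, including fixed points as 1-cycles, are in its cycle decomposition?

9

Trace each unvisited position around until it returns:
(1) (2 3 5 9 17 33 14 27) (4 7 13 25 49 46 40 28) (6 11 21 41 30 8 15 29) (10 19 37 22 43 34 16 31) (12 23 45 38 24 47 42 32) (18 35) (20 39 26 51 50 48 44 36) ... plus 1 more
9 cycles in total.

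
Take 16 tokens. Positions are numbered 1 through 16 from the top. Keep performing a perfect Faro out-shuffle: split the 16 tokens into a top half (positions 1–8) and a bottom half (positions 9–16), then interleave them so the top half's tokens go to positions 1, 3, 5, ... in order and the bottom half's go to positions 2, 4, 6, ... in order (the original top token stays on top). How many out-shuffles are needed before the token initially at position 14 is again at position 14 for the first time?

4

Follow position 14 under repeated out-shuffles:
14 → 12 → 8 → 15 → 14
It first returns after 4 out-shuffles.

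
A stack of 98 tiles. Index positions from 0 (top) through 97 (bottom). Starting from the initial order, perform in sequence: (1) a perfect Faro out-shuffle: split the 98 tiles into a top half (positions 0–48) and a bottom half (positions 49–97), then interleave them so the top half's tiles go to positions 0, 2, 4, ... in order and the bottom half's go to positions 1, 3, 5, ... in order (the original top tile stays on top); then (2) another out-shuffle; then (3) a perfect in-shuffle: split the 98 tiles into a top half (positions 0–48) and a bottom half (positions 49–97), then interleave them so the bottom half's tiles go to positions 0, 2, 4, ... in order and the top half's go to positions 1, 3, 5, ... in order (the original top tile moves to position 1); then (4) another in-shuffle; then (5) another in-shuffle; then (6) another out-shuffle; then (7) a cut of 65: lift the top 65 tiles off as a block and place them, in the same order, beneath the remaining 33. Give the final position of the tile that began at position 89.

97

Track the tile from position 89 forward through each operation:
  after op 1 (out-shuffle): 89 → 81
  after op 2 (out-shuffle): 81 → 65
  after op 3 (in-shuffle): 65 → 32
  after op 4 (in-shuffle): 32 → 65
  after op 5 (in-shuffle): 65 → 32
  after op 6 (out-shuffle): 32 → 64
  after op 7 (cut 65): 64 → 97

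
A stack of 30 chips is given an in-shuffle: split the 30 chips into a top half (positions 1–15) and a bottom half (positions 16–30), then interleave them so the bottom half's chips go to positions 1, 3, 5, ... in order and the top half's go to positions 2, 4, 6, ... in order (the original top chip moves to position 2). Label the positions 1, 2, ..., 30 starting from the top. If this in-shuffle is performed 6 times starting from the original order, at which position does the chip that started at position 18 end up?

Track the chip's position through each in-shuffle:
18 → 5 → 10 → 20 → 9 → 18 → 5

5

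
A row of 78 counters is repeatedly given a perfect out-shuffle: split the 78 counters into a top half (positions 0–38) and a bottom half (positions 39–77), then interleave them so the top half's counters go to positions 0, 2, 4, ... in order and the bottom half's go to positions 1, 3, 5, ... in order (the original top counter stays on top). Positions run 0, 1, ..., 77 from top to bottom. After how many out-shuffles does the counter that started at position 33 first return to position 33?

3

Follow position 33 under repeated out-shuffles:
33 → 66 → 55 → 33
It first returns after 3 out-shuffles.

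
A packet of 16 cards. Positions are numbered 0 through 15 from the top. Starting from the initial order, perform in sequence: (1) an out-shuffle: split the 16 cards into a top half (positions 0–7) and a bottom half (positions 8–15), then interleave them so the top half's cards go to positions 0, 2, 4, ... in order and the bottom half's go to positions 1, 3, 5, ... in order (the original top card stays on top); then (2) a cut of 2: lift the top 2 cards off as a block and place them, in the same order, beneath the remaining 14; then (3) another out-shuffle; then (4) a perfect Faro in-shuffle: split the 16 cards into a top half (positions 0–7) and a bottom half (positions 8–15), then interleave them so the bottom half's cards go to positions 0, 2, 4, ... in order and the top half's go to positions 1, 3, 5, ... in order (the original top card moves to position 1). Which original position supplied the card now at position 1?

Undo the operations in reverse order, starting from position 1:
  undo op 4 (in-shuffle, from top half): 1 ← 0
  undo op 3 (out-shuffle, from top half): 0 ← 0
  undo op 2 (cut 2): 0 ← 2
  undo op 1 (out-shuffle, from top half): 2 ← 1
So the card at position 1 came from original position 1.

1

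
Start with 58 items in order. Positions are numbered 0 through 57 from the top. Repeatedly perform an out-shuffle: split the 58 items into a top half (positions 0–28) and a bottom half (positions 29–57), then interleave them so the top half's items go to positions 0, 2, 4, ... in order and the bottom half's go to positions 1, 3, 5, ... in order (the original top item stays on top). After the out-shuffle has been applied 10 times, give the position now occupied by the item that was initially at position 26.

5

Track the item's position through each out-shuffle:
26 → 52 → 47 → 37 → 17 → 34 → 11 → 22 → 44 → 31 → 5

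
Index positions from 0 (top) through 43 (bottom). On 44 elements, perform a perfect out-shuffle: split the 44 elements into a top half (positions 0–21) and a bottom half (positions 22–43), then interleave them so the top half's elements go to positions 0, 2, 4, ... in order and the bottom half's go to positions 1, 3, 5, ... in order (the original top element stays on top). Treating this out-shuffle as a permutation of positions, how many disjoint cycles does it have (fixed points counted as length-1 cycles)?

Trace each unvisited position around until it returns:
(0) (1 2 4 8 16 32 ... len 14) (3 6 12 24 5 10 ... len 14) (7 14 28 13 26 9 ... len 14) (43)
5 cycles in total.

5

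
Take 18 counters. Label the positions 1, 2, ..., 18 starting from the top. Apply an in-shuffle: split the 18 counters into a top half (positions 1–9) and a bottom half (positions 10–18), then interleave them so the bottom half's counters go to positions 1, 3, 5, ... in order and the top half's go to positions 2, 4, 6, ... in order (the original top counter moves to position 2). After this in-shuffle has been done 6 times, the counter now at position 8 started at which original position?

12

Work backwards from position 8, undoing one in-shuffle at a time:
8 ← 4 ← 2 ← 1 ← 10 ← 5 ← 12
So the counter now at position 8 started at position 12.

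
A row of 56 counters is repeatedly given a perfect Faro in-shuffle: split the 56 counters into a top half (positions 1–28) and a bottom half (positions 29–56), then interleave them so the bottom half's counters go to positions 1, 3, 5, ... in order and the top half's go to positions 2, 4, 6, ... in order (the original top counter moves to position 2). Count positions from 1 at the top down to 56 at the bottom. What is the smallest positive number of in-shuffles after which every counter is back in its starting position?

18

The in-shuffle permutes the 56 positions with cycle lengths [2, 18, 18, 18].
Every counter is home exactly when every cycle has completed a whole number of laps, i.e. after lcm(2, 18) = 18 in-shuffles.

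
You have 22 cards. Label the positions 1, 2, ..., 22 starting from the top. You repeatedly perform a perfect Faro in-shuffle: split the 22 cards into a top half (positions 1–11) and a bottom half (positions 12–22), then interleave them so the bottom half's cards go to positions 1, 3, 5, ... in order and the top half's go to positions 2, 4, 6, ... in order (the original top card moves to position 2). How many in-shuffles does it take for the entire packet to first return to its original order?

11

The in-shuffle permutes the 22 positions with cycle lengths [11, 11].
Every card is home exactly when every cycle has completed a whole number of laps, i.e. after lcm(11) = 11 in-shuffles.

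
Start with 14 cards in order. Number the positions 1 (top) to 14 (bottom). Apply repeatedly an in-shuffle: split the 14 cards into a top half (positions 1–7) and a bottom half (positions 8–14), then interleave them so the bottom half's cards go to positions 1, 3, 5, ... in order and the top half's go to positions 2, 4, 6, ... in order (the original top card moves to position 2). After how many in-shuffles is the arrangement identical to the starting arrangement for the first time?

The in-shuffle permutes the 14 positions with cycle lengths [2, 4, 4, 4].
Every card is home exactly when every cycle has completed a whole number of laps, i.e. after lcm(2, 4) = 4 in-shuffles.

4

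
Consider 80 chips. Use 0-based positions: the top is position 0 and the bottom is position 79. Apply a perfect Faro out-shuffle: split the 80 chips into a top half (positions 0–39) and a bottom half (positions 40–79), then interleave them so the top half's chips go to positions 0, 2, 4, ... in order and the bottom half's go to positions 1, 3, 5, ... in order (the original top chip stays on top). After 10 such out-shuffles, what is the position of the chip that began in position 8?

Track the chip's position through each out-shuffle:
8 → 16 → 32 → 64 → 49 → 19 → 38 → 76 → 73 → 67 → 55

55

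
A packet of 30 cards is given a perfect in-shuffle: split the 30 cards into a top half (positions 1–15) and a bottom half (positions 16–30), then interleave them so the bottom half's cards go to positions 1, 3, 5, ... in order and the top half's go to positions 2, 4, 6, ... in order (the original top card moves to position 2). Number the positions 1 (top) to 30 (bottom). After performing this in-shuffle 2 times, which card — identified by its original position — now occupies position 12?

3

Work backwards from position 12, undoing one in-shuffle at a time:
12 ← 6 ← 3
So the card now at position 12 started at position 3.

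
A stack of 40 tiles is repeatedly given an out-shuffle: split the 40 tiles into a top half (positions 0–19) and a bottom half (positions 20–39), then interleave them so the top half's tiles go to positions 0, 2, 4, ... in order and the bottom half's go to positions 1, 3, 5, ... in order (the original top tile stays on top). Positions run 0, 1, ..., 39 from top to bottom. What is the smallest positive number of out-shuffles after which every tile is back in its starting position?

12

The out-shuffle permutes the 40 positions with cycle lengths [1, 1, 2, 12, 12, 12].
Every tile is home exactly when every cycle has completed a whole number of laps, i.e. after lcm(1, 2, 12) = 12 out-shuffles.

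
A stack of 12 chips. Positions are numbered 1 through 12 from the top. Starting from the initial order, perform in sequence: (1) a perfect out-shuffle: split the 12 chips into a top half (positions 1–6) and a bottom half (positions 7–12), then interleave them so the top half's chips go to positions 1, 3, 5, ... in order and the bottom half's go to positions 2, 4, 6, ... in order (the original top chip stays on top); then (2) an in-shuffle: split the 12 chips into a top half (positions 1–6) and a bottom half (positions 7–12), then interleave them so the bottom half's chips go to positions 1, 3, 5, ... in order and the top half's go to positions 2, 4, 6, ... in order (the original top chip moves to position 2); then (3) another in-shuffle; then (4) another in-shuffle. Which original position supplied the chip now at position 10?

6

Undo the operations in reverse order, starting from position 10:
  undo op 4 (in-shuffle, from top half): 10 ← 5
  undo op 3 (in-shuffle, from bottom half): 5 ← 9
  undo op 2 (in-shuffle, from bottom half): 9 ← 11
  undo op 1 (out-shuffle, from top half): 11 ← 6
So the chip at position 10 came from original position 6.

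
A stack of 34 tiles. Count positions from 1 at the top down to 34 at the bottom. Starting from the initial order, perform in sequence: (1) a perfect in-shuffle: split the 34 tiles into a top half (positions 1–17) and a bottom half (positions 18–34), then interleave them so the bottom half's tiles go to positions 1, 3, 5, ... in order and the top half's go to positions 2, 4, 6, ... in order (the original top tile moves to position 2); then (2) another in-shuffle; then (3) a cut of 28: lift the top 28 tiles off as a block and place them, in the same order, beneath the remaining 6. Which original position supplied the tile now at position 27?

Undo the operations in reverse order, starting from position 27:
  undo op 3 (cut 28): 27 ← 21
  undo op 2 (in-shuffle, from bottom half): 21 ← 28
  undo op 1 (in-shuffle, from top half): 28 ← 14
So the tile at position 27 came from original position 14.

14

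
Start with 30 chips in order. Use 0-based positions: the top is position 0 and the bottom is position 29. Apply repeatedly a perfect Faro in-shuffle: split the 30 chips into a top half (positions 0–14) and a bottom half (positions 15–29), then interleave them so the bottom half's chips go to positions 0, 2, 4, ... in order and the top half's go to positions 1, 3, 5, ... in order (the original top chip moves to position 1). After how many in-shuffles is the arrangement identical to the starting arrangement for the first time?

5

The in-shuffle permutes the 30 positions with cycle lengths [5, 5, 5, 5, 5, 5].
Every chip is home exactly when every cycle has completed a whole number of laps, i.e. after lcm(5) = 5 in-shuffles.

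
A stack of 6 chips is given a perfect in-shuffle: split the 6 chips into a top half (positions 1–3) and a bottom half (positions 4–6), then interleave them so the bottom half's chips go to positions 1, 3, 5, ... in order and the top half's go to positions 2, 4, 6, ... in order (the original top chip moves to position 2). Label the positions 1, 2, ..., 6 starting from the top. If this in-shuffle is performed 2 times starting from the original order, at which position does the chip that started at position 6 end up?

Track the chip's position through each in-shuffle:
6 → 5 → 3

3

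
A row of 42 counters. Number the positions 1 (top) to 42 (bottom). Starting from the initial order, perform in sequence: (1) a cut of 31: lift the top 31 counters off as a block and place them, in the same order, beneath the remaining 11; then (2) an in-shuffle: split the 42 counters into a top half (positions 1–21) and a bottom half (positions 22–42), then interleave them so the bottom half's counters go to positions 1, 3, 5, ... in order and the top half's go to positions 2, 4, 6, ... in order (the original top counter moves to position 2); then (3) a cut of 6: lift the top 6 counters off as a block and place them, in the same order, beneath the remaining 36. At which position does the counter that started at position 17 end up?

7

Track the counter from position 17 forward through each operation:
  after op 1 (cut 31): 17 → 28
  after op 2 (in-shuffle): 28 → 13
  after op 3 (cut 6): 13 → 7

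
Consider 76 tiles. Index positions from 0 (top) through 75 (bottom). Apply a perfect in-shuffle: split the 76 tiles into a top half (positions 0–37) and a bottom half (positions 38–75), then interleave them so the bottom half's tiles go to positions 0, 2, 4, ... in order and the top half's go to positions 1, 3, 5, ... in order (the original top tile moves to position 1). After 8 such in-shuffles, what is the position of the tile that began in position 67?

5

Track the tile's position through each in-shuffle:
67 → 58 → 40 → 4 → 9 → 19 → 39 → 2 → 5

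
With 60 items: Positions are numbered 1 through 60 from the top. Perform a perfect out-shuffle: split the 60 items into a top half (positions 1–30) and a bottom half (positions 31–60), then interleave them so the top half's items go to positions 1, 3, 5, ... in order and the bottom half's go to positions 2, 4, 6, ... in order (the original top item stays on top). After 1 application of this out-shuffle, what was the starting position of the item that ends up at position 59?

Work backwards from position 59, undoing one out-shuffle at a time:
59 ← 30
So the item now at position 59 started at position 30.

30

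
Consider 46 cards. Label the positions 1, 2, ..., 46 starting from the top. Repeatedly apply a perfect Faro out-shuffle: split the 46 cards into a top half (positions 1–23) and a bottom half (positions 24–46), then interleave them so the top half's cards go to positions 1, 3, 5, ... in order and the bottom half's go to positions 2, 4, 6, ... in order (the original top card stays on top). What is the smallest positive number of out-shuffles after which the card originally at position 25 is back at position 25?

Follow position 25 under repeated out-shuffles:
25 → 4 → 7 → 13 → 25
It first returns after 4 out-shuffles.

4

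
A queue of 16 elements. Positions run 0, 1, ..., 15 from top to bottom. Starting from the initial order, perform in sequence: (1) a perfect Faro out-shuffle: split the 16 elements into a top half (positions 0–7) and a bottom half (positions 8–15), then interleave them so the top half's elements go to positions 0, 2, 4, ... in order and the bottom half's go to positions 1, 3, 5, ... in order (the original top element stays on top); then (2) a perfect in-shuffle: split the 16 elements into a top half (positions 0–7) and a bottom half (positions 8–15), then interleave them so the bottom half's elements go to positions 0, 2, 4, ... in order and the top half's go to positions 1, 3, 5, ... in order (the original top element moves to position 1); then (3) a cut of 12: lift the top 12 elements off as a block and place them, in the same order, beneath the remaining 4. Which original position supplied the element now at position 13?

2

Undo the operations in reverse order, starting from position 13:
  undo op 3 (cut 12): 13 ← 9
  undo op 2 (in-shuffle, from top half): 9 ← 4
  undo op 1 (out-shuffle, from top half): 4 ← 2
So the element at position 13 came from original position 2.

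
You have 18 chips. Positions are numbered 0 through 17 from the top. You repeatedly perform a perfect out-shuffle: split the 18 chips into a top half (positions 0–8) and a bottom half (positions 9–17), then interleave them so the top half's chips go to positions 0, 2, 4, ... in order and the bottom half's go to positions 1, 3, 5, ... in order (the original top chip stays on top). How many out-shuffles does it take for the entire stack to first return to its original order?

The out-shuffle permutes the 18 positions with cycle lengths [1, 1, 8, 8].
Every chip is home exactly when every cycle has completed a whole number of laps, i.e. after lcm(1, 8) = 8 out-shuffles.

8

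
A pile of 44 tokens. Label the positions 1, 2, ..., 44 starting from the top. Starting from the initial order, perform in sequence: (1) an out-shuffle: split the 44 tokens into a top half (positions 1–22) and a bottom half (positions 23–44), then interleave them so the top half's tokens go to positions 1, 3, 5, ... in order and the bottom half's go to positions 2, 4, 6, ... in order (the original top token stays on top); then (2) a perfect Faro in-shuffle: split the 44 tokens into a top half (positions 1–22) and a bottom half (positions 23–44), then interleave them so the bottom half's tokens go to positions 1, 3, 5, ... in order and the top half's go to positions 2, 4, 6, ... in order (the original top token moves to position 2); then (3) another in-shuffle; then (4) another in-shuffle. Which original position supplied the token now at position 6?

28

Undo the operations in reverse order, starting from position 6:
  undo op 4 (in-shuffle, from top half): 6 ← 3
  undo op 3 (in-shuffle, from bottom half): 3 ← 24
  undo op 2 (in-shuffle, from top half): 24 ← 12
  undo op 1 (out-shuffle, from bottom half): 12 ← 28
So the token at position 6 came from original position 28.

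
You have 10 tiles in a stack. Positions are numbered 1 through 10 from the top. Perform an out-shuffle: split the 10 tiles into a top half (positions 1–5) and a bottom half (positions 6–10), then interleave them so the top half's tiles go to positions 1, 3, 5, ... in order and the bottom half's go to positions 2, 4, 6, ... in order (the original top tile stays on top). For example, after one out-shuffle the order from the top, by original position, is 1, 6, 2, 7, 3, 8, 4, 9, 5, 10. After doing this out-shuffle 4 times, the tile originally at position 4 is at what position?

Track the tile's position through each out-shuffle:
4 → 7 → 4 → 7 → 4

4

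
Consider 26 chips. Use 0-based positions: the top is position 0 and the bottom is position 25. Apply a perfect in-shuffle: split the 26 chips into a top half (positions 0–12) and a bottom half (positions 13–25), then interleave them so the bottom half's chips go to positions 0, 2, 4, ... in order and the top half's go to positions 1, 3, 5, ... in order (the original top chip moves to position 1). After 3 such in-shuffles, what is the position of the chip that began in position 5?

Track the chip's position through each in-shuffle:
5 → 11 → 23 → 20

20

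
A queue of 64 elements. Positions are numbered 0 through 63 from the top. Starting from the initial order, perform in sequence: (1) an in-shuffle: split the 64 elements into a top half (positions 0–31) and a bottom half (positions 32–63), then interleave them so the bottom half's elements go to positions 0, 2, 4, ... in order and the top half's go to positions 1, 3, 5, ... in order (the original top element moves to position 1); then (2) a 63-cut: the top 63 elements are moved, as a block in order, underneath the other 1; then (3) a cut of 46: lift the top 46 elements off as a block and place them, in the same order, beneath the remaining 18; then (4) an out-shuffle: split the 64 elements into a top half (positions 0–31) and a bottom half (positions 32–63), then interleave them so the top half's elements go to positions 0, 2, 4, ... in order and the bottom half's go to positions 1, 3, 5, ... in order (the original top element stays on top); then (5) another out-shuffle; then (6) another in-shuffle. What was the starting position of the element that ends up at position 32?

Undo the operations in reverse order, starting from position 32:
  undo op 6 (in-shuffle, from bottom half): 32 ← 48
  undo op 5 (out-shuffle, from top half): 48 ← 24
  undo op 4 (out-shuffle, from top half): 24 ← 12
  undo op 3 (cut 46): 12 ← 58
  undo op 2 (cut 63): 58 ← 57
  undo op 1 (in-shuffle, from top half): 57 ← 28
So the element at position 32 came from original position 28.

28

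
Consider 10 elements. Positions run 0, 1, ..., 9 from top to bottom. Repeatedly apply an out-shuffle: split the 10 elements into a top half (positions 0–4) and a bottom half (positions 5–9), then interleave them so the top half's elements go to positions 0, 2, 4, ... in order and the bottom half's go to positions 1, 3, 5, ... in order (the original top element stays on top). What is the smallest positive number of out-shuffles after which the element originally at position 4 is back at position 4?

Follow position 4 under repeated out-shuffles:
4 → 8 → 7 → 5 → 1 → 2 → 4
It first returns after 6 out-shuffles.

6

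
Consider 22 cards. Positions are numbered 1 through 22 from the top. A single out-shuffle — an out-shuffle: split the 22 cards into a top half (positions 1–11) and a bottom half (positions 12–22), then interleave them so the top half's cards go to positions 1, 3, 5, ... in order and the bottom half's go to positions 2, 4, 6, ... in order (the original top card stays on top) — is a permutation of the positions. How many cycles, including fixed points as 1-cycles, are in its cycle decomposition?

Trace each unvisited position around until it returns:
(1) (2 3 5 9 17 12) (4 7 13) (6 11 21 20 18 14) (8 15) (10 19 16) (22)
7 cycles in total.

7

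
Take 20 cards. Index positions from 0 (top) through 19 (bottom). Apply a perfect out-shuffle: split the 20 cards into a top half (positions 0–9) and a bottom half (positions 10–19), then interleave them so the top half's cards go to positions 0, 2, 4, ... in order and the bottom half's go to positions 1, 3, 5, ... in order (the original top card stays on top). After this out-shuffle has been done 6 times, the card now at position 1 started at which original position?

Work backwards from position 1, undoing one out-shuffle at a time:
1 ← 10 ← 5 ← 12 ← 6 ← 3 ← 11
So the card now at position 1 started at position 11.

11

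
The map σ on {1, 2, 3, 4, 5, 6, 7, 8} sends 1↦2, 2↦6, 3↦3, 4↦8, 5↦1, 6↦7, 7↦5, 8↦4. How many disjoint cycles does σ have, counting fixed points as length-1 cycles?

Cycle decomposition: (1 2 6 7 5) (3) (4 8).
3 cycles.

3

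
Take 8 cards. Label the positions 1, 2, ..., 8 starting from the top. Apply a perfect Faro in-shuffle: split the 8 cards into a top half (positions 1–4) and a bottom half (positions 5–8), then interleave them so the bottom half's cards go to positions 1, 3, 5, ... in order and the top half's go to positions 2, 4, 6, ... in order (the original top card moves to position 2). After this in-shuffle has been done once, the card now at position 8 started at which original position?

4

Work backwards from position 8, undoing one in-shuffle at a time:
8 ← 4
So the card now at position 8 started at position 4.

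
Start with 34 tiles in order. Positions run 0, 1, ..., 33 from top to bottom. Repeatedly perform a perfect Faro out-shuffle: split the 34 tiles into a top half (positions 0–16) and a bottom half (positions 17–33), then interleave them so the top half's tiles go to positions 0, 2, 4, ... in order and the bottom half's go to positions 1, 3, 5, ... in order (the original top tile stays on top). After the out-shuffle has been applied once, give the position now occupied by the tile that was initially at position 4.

8

Track the tile's position through each out-shuffle:
4 → 8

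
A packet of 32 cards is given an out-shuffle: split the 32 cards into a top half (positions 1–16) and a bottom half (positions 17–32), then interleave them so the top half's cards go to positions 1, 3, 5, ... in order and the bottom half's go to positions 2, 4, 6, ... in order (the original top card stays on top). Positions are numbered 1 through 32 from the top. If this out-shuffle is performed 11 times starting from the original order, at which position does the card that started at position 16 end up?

Track the card's position through each out-shuffle:
16 → 31 → 30 → 28 → 24 → 16 → 31 → 30 → 28 → 24 → 16 → 31

31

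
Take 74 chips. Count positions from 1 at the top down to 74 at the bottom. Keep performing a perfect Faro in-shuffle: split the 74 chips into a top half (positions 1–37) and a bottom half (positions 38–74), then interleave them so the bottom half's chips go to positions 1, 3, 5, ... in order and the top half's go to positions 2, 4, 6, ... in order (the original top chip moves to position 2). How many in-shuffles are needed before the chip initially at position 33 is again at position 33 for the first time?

Follow position 33 under repeated in-shuffles:
33 → 66 → 57 → 39 → 3 → 6 → 12 → 24 → 48 → 21 → 42 → 9 → 18 → 36 → 72 → 69 → 63 → 51 → 27 → 54 → 33
It first returns after 20 in-shuffles.

20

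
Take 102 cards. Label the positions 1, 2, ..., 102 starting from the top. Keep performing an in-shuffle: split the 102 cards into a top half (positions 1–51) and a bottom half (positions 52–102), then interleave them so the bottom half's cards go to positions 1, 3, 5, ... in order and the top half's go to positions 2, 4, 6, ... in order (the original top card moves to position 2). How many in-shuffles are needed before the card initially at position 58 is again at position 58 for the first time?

51

Follow position 58 under repeated in-shuffles:
58 → 13 → 26 → 52 → 1 → 2 → 4 → 8 → ... → 58 (length 51)
It first returns after 51 in-shuffles.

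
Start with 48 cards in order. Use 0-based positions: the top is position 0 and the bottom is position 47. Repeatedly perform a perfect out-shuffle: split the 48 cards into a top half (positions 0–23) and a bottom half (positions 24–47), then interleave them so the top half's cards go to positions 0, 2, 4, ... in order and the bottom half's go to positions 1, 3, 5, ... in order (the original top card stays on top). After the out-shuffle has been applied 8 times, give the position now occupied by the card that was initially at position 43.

Track the card's position through each out-shuffle:
43 → 39 → 31 → 15 → 30 → 13 → 26 → 5 → 10

10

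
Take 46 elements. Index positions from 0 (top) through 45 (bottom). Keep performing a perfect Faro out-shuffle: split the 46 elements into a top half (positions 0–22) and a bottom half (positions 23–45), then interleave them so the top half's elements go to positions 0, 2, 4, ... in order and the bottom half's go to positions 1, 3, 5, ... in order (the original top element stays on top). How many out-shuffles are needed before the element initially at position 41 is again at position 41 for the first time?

12

Follow position 41 under repeated out-shuffles:
41 → 37 → 29 → 13 → 26 → 7 → 14 → 28 → 11 → 22 → 44 → 43 → 41
It first returns after 12 out-shuffles.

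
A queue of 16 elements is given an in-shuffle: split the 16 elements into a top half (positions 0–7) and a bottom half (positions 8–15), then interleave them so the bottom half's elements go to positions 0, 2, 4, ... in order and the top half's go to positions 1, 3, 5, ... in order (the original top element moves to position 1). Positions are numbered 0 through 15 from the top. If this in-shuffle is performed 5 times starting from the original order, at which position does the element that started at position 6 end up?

2

Track the element's position through each in-shuffle:
6 → 13 → 10 → 4 → 9 → 2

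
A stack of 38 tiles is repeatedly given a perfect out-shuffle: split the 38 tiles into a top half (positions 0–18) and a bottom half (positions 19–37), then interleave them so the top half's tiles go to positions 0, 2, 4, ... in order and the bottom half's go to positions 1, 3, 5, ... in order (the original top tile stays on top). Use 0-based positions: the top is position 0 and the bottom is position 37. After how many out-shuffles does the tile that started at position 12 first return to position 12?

Follow position 12 under repeated out-shuffles:
12 → 24 → 11 → 22 → 7 → 14 → 28 → 19 → ... → 12 (length 36)
It first returns after 36 out-shuffles.

36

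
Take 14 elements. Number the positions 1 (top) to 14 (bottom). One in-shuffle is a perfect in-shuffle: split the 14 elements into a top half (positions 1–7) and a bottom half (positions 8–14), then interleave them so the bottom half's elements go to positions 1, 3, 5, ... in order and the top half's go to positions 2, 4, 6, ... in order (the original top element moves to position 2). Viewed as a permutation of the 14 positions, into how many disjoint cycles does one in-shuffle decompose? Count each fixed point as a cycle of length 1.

Trace each unvisited position around until it returns:
(1 2 4 8) (3 6 12 9) (5 10) (7 14 13 11)
4 cycles in total.

4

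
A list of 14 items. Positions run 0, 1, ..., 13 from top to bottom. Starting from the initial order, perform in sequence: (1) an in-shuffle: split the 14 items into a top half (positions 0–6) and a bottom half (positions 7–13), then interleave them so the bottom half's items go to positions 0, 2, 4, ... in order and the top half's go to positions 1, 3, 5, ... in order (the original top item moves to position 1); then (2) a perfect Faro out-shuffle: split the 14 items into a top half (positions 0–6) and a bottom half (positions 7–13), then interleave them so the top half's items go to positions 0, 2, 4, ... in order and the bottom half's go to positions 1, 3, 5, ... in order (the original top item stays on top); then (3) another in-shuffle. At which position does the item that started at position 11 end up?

7

Track the item from position 11 forward through each operation:
  after op 1 (in-shuffle): 11 → 8
  after op 2 (out-shuffle): 8 → 3
  after op 3 (in-shuffle): 3 → 7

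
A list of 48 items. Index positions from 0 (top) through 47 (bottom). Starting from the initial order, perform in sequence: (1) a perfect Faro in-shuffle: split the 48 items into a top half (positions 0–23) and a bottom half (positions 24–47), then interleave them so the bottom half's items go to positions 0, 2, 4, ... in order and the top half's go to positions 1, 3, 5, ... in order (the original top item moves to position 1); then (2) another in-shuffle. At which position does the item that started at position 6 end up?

27

Track the item from position 6 forward through each operation:
  after op 1 (in-shuffle): 6 → 13
  after op 2 (in-shuffle): 13 → 27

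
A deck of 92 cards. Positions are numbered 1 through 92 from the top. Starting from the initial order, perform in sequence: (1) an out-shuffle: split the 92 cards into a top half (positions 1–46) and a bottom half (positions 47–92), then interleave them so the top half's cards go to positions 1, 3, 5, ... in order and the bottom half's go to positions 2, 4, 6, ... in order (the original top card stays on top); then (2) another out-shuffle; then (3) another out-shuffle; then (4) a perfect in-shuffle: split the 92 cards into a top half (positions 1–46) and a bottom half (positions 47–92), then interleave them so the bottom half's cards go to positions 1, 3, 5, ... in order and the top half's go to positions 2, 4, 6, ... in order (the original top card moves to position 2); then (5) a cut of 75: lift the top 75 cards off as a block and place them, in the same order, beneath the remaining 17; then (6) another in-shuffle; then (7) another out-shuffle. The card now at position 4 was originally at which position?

Undo the operations in reverse order, starting from position 4:
  undo op 7 (out-shuffle, from bottom half): 4 ← 48
  undo op 6 (in-shuffle, from top half): 48 ← 24
  undo op 5 (cut 75): 24 ← 7
  undo op 4 (in-shuffle, from bottom half): 7 ← 50
  undo op 3 (out-shuffle, from bottom half): 50 ← 71
  undo op 2 (out-shuffle, from top half): 71 ← 36
  undo op 1 (out-shuffle, from bottom half): 36 ← 64
So the card at position 4 came from original position 64.

64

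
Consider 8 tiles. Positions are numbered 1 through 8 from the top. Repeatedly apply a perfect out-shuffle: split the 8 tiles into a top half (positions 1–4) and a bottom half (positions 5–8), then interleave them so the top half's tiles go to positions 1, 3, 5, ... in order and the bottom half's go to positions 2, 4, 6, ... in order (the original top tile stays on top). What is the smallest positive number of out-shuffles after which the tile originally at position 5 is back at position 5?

Follow position 5 under repeated out-shuffles:
5 → 2 → 3 → 5
It first returns after 3 out-shuffles.

3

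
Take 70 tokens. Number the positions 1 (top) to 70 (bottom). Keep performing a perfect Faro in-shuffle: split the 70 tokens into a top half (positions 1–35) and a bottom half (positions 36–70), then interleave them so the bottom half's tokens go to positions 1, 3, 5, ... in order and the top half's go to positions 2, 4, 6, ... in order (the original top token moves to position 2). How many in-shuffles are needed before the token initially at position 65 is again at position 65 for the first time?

35

Follow position 65 under repeated in-shuffles:
65 → 59 → 47 → 23 → 46 → 21 → 42 → 13 → ... → 65 (length 35)
It first returns after 35 in-shuffles.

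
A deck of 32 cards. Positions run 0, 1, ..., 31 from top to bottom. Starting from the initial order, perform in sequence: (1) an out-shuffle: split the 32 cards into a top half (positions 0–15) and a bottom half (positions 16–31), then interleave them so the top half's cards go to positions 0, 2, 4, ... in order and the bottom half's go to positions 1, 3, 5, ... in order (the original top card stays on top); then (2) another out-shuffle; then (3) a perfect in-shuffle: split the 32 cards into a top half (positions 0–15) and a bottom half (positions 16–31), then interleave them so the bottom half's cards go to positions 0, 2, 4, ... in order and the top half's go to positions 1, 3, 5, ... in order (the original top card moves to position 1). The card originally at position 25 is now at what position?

Track the card from position 25 forward through each operation:
  after op 1 (out-shuffle): 25 → 19
  after op 2 (out-shuffle): 19 → 7
  after op 3 (in-shuffle): 7 → 15

15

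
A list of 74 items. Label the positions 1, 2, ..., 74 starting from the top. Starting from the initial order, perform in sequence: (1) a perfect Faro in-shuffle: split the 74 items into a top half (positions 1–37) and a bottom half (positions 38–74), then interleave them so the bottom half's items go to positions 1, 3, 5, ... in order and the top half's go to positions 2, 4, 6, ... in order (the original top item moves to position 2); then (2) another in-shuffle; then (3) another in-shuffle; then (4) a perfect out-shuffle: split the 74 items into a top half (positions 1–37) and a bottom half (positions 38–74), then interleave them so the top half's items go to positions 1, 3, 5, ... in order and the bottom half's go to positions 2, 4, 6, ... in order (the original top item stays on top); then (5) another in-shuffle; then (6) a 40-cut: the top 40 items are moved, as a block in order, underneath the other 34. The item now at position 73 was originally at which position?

13

Undo the operations in reverse order, starting from position 73:
  undo op 6 (cut 40): 73 ← 39
  undo op 5 (in-shuffle, from bottom half): 39 ← 57
  undo op 4 (out-shuffle, from top half): 57 ← 29
  undo op 3 (in-shuffle, from bottom half): 29 ← 52
  undo op 2 (in-shuffle, from top half): 52 ← 26
  undo op 1 (in-shuffle, from top half): 26 ← 13
So the item at position 73 came from original position 13.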